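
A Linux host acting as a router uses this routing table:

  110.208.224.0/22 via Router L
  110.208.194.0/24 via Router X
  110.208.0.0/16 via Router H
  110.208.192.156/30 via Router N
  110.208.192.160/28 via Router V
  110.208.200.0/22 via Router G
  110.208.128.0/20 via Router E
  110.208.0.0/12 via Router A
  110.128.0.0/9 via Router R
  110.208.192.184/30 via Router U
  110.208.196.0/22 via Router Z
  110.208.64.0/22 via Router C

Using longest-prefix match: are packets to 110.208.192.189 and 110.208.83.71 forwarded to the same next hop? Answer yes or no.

110.208.192.189: longest match 110.208.0.0/16 -> Router H
110.208.83.71: longest match 110.208.0.0/16 -> Router H

yes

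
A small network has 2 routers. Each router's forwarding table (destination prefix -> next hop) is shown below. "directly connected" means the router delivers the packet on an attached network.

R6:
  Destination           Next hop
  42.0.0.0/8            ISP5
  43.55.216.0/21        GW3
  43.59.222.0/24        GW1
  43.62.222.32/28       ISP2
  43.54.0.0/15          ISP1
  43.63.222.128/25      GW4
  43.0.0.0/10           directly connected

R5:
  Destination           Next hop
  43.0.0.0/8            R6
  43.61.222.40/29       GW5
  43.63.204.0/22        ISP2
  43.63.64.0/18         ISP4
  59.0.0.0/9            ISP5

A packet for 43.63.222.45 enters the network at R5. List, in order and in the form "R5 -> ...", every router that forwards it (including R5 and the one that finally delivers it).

R5 -> R6

At R5: longest match for 43.63.222.45 is 43.0.0.0/8 -> R6
At R6: longest match for 43.63.222.45 is 43.0.0.0/10 -> directly connected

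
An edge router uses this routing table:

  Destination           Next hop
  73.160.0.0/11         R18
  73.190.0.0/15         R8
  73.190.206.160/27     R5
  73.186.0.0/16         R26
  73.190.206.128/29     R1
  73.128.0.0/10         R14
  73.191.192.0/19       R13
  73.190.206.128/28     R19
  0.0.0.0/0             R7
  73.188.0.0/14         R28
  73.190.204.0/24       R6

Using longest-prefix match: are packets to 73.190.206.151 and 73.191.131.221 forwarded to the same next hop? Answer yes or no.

yes

73.190.206.151: longest match 73.190.0.0/15 -> R8
73.191.131.221: longest match 73.190.0.0/15 -> R8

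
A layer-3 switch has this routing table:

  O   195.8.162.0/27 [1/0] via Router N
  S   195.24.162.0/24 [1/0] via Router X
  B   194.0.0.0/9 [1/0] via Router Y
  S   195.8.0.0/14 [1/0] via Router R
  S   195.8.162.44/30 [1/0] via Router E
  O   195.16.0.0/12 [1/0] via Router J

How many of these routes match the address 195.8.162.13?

Prefixes containing 195.8.162.13:
  195.8.0.0/14 (195.8.0.0 - 195.11.255.255)
  195.8.162.0/27 (195.8.162.0 - 195.8.162.31)
Total matching entries: 2.

2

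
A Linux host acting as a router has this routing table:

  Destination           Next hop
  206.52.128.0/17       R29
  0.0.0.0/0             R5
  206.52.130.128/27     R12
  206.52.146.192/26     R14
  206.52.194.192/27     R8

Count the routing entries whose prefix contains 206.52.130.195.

2

Prefixes containing 206.52.130.195:
  0.0.0.0/0 (default, matches everything)
  206.52.128.0/17 (206.52.128.0 - 206.52.255.255)
Total matching entries: 2.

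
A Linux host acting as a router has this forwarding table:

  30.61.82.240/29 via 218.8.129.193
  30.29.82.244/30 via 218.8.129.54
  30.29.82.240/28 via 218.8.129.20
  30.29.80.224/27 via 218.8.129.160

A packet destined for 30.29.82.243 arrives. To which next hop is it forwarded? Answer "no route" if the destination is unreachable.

218.8.129.20

Routes whose prefix contains 30.29.82.243:
  30.29.82.240/28 (30.29.82.240 - 30.29.82.255) -> 218.8.129.20
More-specific entries that do NOT match:
  30.29.82.244/30 (30.29.82.244 - 30.29.82.247) does not contain 30.29.82.243
  30.61.82.240/29 (30.61.82.240 - 30.61.82.247) does not contain 30.29.82.243
Longest matching prefix is /28 -> next hop 218.8.129.20.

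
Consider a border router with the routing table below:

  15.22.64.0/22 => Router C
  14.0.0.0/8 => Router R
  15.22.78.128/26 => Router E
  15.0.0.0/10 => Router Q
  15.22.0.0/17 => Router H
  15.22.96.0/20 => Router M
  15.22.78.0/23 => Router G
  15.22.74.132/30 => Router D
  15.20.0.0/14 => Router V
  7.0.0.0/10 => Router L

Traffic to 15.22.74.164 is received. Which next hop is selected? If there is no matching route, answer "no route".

Router H

Routes whose prefix contains 15.22.74.164:
  15.0.0.0/10 (15.0.0.0 - 15.63.255.255) -> Router Q
  15.20.0.0/14 (15.20.0.0 - 15.23.255.255) -> Router V
  15.22.0.0/17 (15.22.0.0 - 15.22.127.255) -> Router H
More-specific entries that do NOT match:
  15.22.74.132/30 (15.22.74.132 - 15.22.74.135) does not contain 15.22.74.164
  15.22.78.128/26 (15.22.78.128 - 15.22.78.191) does not contain 15.22.74.164
  15.22.78.0/23 (15.22.78.0 - 15.22.79.255) does not contain 15.22.74.164
  15.22.64.0/22 (15.22.64.0 - 15.22.67.255) does not contain 15.22.74.164
  15.22.96.0/20 (15.22.96.0 - 15.22.111.255) does not contain 15.22.74.164
Longest matching prefix is /17 -> next hop Router H.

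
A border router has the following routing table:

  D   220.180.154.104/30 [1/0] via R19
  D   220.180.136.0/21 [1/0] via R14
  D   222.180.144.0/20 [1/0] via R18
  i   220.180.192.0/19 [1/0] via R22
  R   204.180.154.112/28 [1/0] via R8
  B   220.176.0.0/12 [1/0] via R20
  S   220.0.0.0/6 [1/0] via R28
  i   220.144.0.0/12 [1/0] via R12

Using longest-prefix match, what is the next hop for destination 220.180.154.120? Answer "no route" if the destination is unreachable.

Routes whose prefix contains 220.180.154.120:
  220.0.0.0/6 (220.0.0.0 - 223.255.255.255) -> R28
  220.176.0.0/12 (220.176.0.0 - 220.191.255.255) -> R20
More-specific entries that do NOT match:
  220.180.154.104/30 (220.180.154.104 - 220.180.154.107) does not contain 220.180.154.120
  204.180.154.112/28 (204.180.154.112 - 204.180.154.127) does not contain 220.180.154.120
  220.180.136.0/21 (220.180.136.0 - 220.180.143.255) does not contain 220.180.154.120
  222.180.144.0/20 (222.180.144.0 - 222.180.159.255) does not contain 220.180.154.120
  220.180.192.0/19 (220.180.192.0 - 220.180.223.255) does not contain 220.180.154.120
Longest matching prefix is /12 -> next hop R20.

R20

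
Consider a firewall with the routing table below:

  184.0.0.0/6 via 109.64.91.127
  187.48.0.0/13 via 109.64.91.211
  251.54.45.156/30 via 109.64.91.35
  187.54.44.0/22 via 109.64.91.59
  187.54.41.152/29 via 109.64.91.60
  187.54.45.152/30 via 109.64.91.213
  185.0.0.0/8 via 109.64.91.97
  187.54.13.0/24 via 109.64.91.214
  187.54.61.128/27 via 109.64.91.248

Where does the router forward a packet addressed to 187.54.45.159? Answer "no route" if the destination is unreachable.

Routes whose prefix contains 187.54.45.159:
  184.0.0.0/6 (184.0.0.0 - 187.255.255.255) -> 109.64.91.127
  187.48.0.0/13 (187.48.0.0 - 187.55.255.255) -> 109.64.91.211
  187.54.44.0/22 (187.54.44.0 - 187.54.47.255) -> 109.64.91.59
More-specific entries that do NOT match:
  251.54.45.156/30 (251.54.45.156 - 251.54.45.159) does not contain 187.54.45.159
  187.54.45.152/30 (187.54.45.152 - 187.54.45.155) does not contain 187.54.45.159
  187.54.41.152/29 (187.54.41.152 - 187.54.41.159) does not contain 187.54.45.159
  187.54.61.128/27 (187.54.61.128 - 187.54.61.159) does not contain 187.54.45.159
  187.54.13.0/24 (187.54.13.0 - 187.54.13.255) does not contain 187.54.45.159
Longest matching prefix is /22 -> next hop 109.64.91.59.

109.64.91.59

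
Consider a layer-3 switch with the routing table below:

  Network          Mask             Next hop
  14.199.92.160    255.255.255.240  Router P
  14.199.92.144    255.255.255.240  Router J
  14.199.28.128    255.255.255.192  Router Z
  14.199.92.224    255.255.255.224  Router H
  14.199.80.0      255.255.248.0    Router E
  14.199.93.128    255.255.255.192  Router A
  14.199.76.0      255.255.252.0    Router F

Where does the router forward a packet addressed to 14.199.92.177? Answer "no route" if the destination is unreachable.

no route

No entry's prefix contains 14.199.92.177; there is no default route.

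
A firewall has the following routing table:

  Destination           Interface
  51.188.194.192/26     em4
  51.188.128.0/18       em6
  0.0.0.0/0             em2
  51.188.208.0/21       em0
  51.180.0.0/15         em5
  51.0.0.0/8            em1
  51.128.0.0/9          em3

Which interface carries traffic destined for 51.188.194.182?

em3

Routes whose prefix contains 51.188.194.182:
  0.0.0.0/0 (default, matches everything) -> em2
  51.0.0.0/8 (51.0.0.0 - 51.255.255.255) -> em1
  51.128.0.0/9 (51.128.0.0 - 51.255.255.255) -> em3
More-specific entries that do NOT match:
  51.188.194.192/26 (51.188.194.192 - 51.188.194.255) does not contain 51.188.194.182
  51.188.208.0/21 (51.188.208.0 - 51.188.215.255) does not contain 51.188.194.182
  51.188.128.0/18 (51.188.128.0 - 51.188.191.255) does not contain 51.188.194.182
  51.180.0.0/15 (51.180.0.0 - 51.181.255.255) does not contain 51.188.194.182
Longest matching prefix is /9 -> interface em3.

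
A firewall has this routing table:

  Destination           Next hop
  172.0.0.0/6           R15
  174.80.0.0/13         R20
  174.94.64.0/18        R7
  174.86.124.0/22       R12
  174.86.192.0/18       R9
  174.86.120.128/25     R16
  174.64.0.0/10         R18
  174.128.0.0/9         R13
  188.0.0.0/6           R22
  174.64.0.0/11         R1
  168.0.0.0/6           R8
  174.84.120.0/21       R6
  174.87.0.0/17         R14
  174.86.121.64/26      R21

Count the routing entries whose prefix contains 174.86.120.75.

4

Prefixes containing 174.86.120.75:
  172.0.0.0/6 (172.0.0.0 - 175.255.255.255)
  174.64.0.0/10 (174.64.0.0 - 174.127.255.255)
  174.64.0.0/11 (174.64.0.0 - 174.95.255.255)
  174.80.0.0/13 (174.80.0.0 - 174.87.255.255)
Total matching entries: 4.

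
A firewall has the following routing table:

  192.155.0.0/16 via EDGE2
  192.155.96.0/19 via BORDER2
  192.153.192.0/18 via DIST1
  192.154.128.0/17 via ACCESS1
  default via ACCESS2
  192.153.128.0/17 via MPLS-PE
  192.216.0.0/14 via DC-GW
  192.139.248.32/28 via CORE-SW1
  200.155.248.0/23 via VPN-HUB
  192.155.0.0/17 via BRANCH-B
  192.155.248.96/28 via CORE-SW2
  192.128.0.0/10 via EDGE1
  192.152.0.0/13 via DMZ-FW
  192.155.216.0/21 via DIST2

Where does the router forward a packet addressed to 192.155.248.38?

EDGE2

Routes whose prefix contains 192.155.248.38:
  0.0.0.0/0 (default, matches everything) -> ACCESS2
  192.128.0.0/10 (192.128.0.0 - 192.191.255.255) -> EDGE1
  192.152.0.0/13 (192.152.0.0 - 192.159.255.255) -> DMZ-FW
  192.155.0.0/16 (192.155.0.0 - 192.155.255.255) -> EDGE2
More-specific entries that do NOT match:
  192.139.248.32/28 (192.139.248.32 - 192.139.248.47) does not contain 192.155.248.38
  192.155.248.96/28 (192.155.248.96 - 192.155.248.111) does not contain 192.155.248.38
  200.155.248.0/23 (200.155.248.0 - 200.155.249.255) does not contain 192.155.248.38
  192.155.216.0/21 (192.155.216.0 - 192.155.223.255) does not contain 192.155.248.38
  192.155.96.0/19 (192.155.96.0 - 192.155.127.255) does not contain 192.155.248.38
  192.153.192.0/18 (192.153.192.0 - 192.153.255.255) does not contain 192.155.248.38
  192.154.128.0/17 (192.154.128.0 - 192.154.255.255) does not contain 192.155.248.38
  192.153.128.0/17 (192.153.128.0 - 192.153.255.255) does not contain 192.155.248.38
  192.155.0.0/17 (192.155.0.0 - 192.155.127.255) does not contain 192.155.248.38
Longest matching prefix is /16 -> next hop EDGE2.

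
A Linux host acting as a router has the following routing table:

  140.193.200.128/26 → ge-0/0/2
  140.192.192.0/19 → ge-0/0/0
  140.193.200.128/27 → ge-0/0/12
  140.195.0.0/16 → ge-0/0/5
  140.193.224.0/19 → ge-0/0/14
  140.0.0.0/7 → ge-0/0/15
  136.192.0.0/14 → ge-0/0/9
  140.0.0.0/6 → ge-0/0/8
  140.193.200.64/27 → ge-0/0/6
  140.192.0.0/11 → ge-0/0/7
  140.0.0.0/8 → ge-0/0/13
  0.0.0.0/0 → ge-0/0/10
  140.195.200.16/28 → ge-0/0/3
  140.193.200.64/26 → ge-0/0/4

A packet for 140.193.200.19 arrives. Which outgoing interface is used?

Routes whose prefix contains 140.193.200.19:
  0.0.0.0/0 (default, matches everything) -> ge-0/0/10
  140.0.0.0/6 (140.0.0.0 - 143.255.255.255) -> ge-0/0/8
  140.0.0.0/7 (140.0.0.0 - 141.255.255.255) -> ge-0/0/15
  140.0.0.0/8 (140.0.0.0 - 140.255.255.255) -> ge-0/0/13
  140.192.0.0/11 (140.192.0.0 - 140.223.255.255) -> ge-0/0/7
More-specific entries that do NOT match:
  140.195.200.16/28 (140.195.200.16 - 140.195.200.31) does not contain 140.193.200.19
  140.193.200.128/27 (140.193.200.128 - 140.193.200.159) does not contain 140.193.200.19
  140.193.200.64/27 (140.193.200.64 - 140.193.200.95) does not contain 140.193.200.19
  140.193.200.128/26 (140.193.200.128 - 140.193.200.191) does not contain 140.193.200.19
  140.193.200.64/26 (140.193.200.64 - 140.193.200.127) does not contain 140.193.200.19
  140.192.192.0/19 (140.192.192.0 - 140.192.223.255) does not contain 140.193.200.19
  140.193.224.0/19 (140.193.224.0 - 140.193.255.255) does not contain 140.193.200.19
  140.195.0.0/16 (140.195.0.0 - 140.195.255.255) does not contain 140.193.200.19
  136.192.0.0/14 (136.192.0.0 - 136.195.255.255) does not contain 140.193.200.19
Longest matching prefix is /11 -> interface ge-0/0/7.

ge-0/0/7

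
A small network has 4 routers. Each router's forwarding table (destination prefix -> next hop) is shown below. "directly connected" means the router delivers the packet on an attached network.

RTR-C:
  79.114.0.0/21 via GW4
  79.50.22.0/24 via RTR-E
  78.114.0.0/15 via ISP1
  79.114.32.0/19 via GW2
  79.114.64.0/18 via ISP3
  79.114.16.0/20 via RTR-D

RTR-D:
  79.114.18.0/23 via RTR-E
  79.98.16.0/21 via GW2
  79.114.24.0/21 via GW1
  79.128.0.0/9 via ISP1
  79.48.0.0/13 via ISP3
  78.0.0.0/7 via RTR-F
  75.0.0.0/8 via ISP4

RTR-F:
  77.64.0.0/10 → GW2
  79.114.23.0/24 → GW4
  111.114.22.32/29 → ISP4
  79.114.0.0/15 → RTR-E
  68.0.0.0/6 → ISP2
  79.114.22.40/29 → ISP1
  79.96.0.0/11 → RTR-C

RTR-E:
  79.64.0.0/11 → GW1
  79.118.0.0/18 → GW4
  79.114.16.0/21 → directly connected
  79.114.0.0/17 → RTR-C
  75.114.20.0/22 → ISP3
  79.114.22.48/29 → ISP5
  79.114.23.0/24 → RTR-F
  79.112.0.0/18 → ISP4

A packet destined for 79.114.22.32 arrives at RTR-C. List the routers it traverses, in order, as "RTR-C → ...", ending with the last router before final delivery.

RTR-C → RTR-D → RTR-F → RTR-E

At RTR-C: longest match for 79.114.22.32 is 79.114.16.0/20 -> RTR-D
At RTR-D: longest match for 79.114.22.32 is 78.0.0.0/7 -> RTR-F
At RTR-F: longest match for 79.114.22.32 is 79.114.0.0/15 -> RTR-E
At RTR-E: longest match for 79.114.22.32 is 79.114.16.0/21 -> directly connected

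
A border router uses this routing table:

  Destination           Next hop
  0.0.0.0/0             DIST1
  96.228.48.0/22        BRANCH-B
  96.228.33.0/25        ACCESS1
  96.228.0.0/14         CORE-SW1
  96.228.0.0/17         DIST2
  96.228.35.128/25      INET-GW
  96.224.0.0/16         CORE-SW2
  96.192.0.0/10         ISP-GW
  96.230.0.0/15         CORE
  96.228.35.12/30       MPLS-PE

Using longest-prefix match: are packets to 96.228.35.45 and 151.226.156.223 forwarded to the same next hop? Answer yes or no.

96.228.35.45: longest match 96.228.0.0/17 -> DIST2
151.226.156.223: longest match 0.0.0.0/0 -> DIST1

no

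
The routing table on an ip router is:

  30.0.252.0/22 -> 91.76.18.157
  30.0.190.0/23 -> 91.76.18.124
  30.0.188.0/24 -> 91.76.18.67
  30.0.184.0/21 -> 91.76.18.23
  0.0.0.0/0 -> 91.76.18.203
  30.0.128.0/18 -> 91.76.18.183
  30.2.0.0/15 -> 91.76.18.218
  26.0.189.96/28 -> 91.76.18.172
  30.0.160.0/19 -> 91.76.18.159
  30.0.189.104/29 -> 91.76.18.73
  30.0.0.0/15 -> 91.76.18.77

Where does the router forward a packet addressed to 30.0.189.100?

91.76.18.23

Routes whose prefix contains 30.0.189.100:
  0.0.0.0/0 (default, matches everything) -> 91.76.18.203
  30.0.0.0/15 (30.0.0.0 - 30.1.255.255) -> 91.76.18.77
  30.0.128.0/18 (30.0.128.0 - 30.0.191.255) -> 91.76.18.183
  30.0.160.0/19 (30.0.160.0 - 30.0.191.255) -> 91.76.18.159
  30.0.184.0/21 (30.0.184.0 - 30.0.191.255) -> 91.76.18.23
More-specific entries that do NOT match:
  30.0.189.104/29 (30.0.189.104 - 30.0.189.111) does not contain 30.0.189.100
  26.0.189.96/28 (26.0.189.96 - 26.0.189.111) does not contain 30.0.189.100
  30.0.188.0/24 (30.0.188.0 - 30.0.188.255) does not contain 30.0.189.100
  30.0.190.0/23 (30.0.190.0 - 30.0.191.255) does not contain 30.0.189.100
  30.0.252.0/22 (30.0.252.0 - 30.0.255.255) does not contain 30.0.189.100
Longest matching prefix is /21 -> next hop 91.76.18.23.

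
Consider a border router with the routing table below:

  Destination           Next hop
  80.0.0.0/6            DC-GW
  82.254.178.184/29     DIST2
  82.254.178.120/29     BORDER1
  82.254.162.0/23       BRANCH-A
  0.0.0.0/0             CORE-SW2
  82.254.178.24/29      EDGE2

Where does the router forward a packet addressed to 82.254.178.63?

DC-GW

Routes whose prefix contains 82.254.178.63:
  0.0.0.0/0 (default, matches everything) -> CORE-SW2
  80.0.0.0/6 (80.0.0.0 - 83.255.255.255) -> DC-GW
More-specific entries that do NOT match:
  82.254.178.184/29 (82.254.178.184 - 82.254.178.191) does not contain 82.254.178.63
  82.254.178.120/29 (82.254.178.120 - 82.254.178.127) does not contain 82.254.178.63
  82.254.178.24/29 (82.254.178.24 - 82.254.178.31) does not contain 82.254.178.63
  82.254.162.0/23 (82.254.162.0 - 82.254.163.255) does not contain 82.254.178.63
Longest matching prefix is /6 -> next hop DC-GW.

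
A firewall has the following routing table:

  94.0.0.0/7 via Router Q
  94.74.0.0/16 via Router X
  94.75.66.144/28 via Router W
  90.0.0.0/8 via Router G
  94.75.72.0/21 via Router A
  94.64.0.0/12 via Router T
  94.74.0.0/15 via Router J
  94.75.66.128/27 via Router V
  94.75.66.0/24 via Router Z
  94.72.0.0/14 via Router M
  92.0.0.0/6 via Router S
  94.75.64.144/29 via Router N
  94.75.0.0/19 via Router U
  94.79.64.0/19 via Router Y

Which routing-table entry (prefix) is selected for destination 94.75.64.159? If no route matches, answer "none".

94.74.0.0/15

Entries matching 94.75.64.159:
  92.0.0.0/6 (92.0.0.0 - 95.255.255.255)
  94.0.0.0/7 (94.0.0.0 - 95.255.255.255)
  94.64.0.0/12 (94.64.0.0 - 94.79.255.255)
  94.72.0.0/14 (94.72.0.0 - 94.75.255.255)
  94.74.0.0/15 (94.74.0.0 - 94.75.255.255)
Most specific is 94.74.0.0/15.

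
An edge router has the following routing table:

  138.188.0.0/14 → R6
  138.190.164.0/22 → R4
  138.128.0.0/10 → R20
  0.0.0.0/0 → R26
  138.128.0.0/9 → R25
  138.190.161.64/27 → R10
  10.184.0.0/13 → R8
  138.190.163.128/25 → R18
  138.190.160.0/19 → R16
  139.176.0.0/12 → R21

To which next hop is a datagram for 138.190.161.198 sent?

R16

Routes whose prefix contains 138.190.161.198:
  0.0.0.0/0 (default, matches everything) -> R26
  138.128.0.0/9 (138.128.0.0 - 138.255.255.255) -> R25
  138.128.0.0/10 (138.128.0.0 - 138.191.255.255) -> R20
  138.188.0.0/14 (138.188.0.0 - 138.191.255.255) -> R6
  138.190.160.0/19 (138.190.160.0 - 138.190.191.255) -> R16
More-specific entries that do NOT match:
  138.190.161.64/27 (138.190.161.64 - 138.190.161.95) does not contain 138.190.161.198
  138.190.163.128/25 (138.190.163.128 - 138.190.163.255) does not contain 138.190.161.198
  138.190.164.0/22 (138.190.164.0 - 138.190.167.255) does not contain 138.190.161.198
Longest matching prefix is /19 -> next hop R16.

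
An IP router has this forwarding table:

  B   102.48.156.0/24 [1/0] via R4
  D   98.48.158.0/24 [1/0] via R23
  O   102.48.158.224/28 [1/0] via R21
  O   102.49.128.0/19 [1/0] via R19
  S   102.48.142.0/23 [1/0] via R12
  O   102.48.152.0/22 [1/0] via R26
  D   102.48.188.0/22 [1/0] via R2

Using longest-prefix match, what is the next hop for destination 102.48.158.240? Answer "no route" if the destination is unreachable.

no route

No entry's prefix contains 102.48.158.240; there is no default route.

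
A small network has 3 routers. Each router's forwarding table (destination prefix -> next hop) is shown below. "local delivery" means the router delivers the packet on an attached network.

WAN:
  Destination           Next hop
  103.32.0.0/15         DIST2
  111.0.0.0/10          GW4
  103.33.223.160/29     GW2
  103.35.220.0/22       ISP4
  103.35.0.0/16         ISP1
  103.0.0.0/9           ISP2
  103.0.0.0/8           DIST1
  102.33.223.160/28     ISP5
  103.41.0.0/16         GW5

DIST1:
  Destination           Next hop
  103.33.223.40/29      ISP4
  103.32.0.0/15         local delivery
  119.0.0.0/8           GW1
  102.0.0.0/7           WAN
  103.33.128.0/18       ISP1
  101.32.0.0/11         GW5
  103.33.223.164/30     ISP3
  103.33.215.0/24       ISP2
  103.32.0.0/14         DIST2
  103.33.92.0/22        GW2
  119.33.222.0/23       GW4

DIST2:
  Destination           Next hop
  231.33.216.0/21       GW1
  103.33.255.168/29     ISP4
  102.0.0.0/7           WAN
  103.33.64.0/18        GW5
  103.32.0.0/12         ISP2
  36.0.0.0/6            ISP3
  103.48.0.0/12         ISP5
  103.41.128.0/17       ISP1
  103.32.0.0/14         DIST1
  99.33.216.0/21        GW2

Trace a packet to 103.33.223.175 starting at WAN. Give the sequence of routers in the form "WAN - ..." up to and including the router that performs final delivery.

At WAN: longest match for 103.33.223.175 is 103.32.0.0/15 -> DIST2
At DIST2: longest match for 103.33.223.175 is 103.32.0.0/14 -> DIST1
At DIST1: longest match for 103.33.223.175 is 103.32.0.0/15 -> local delivery

WAN - DIST2 - DIST1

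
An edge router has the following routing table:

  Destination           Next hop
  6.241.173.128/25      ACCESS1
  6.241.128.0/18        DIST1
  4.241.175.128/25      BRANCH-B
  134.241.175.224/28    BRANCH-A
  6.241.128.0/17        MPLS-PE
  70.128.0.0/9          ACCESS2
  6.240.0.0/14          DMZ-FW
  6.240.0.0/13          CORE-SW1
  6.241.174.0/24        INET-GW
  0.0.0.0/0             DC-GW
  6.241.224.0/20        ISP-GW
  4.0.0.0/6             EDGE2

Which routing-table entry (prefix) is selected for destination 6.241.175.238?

Entries matching 6.241.175.238:
  0.0.0.0/0 (default, matches everything)
  4.0.0.0/6 (4.0.0.0 - 7.255.255.255)
  6.240.0.0/13 (6.240.0.0 - 6.247.255.255)
  6.240.0.0/14 (6.240.0.0 - 6.243.255.255)
  6.241.128.0/17 (6.241.128.0 - 6.241.255.255)
  6.241.128.0/18 (6.241.128.0 - 6.241.191.255)
Most specific is 6.241.128.0/18.

6.241.128.0/18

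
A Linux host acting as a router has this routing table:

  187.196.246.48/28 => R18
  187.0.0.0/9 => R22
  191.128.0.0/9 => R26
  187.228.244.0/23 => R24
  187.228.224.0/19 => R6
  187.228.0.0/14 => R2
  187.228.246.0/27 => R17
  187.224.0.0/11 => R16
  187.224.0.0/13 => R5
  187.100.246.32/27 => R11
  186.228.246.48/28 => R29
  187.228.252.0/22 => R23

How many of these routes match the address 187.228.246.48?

Prefixes containing 187.228.246.48:
  187.224.0.0/11 (187.224.0.0 - 187.255.255.255)
  187.224.0.0/13 (187.224.0.0 - 187.231.255.255)
  187.228.0.0/14 (187.228.0.0 - 187.231.255.255)
  187.228.224.0/19 (187.228.224.0 - 187.228.255.255)
Total matching entries: 4.

4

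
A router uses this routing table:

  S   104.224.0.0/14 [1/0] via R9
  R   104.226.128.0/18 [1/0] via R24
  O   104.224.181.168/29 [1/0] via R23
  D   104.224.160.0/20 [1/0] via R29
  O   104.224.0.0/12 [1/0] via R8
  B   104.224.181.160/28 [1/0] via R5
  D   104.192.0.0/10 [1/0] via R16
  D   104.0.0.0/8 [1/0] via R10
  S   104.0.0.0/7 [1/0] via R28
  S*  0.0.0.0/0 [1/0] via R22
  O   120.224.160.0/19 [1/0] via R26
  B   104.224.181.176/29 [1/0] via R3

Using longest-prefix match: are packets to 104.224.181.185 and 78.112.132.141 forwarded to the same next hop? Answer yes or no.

104.224.181.185: longest match 104.224.0.0/14 -> R9
78.112.132.141: longest match 0.0.0.0/0 -> R22

no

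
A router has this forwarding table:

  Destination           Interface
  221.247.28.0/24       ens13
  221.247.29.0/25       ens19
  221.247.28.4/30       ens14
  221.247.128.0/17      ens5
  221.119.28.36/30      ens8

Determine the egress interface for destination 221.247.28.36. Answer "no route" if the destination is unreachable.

ens13

Routes whose prefix contains 221.247.28.36:
  221.247.28.0/24 (221.247.28.0 - 221.247.28.255) -> ens13
More-specific entries that do NOT match:
  221.247.28.4/30 (221.247.28.4 - 221.247.28.7) does not contain 221.247.28.36
  221.119.28.36/30 (221.119.28.36 - 221.119.28.39) does not contain 221.247.28.36
  221.247.29.0/25 (221.247.29.0 - 221.247.29.127) does not contain 221.247.28.36
Longest matching prefix is /24 -> interface ens13.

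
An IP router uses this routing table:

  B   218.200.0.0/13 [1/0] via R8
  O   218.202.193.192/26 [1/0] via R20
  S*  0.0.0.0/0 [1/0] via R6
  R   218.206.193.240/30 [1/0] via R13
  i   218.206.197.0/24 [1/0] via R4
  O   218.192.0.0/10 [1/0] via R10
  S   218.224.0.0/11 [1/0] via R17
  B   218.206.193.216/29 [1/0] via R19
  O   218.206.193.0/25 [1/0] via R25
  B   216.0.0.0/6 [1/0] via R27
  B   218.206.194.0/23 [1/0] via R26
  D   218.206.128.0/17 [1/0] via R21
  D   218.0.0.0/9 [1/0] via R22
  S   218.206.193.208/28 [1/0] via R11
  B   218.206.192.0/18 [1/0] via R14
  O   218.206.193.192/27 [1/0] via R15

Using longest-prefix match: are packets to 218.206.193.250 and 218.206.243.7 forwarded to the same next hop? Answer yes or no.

yes

218.206.193.250: longest match 218.206.192.0/18 -> R14
218.206.243.7: longest match 218.206.192.0/18 -> R14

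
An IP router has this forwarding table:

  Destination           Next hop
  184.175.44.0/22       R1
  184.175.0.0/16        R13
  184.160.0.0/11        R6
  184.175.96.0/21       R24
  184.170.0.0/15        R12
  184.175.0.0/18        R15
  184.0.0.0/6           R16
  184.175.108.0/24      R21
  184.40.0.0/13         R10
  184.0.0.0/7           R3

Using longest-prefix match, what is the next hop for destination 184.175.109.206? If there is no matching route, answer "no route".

Routes whose prefix contains 184.175.109.206:
  184.0.0.0/6 (184.0.0.0 - 187.255.255.255) -> R16
  184.0.0.0/7 (184.0.0.0 - 185.255.255.255) -> R3
  184.160.0.0/11 (184.160.0.0 - 184.191.255.255) -> R6
  184.175.0.0/16 (184.175.0.0 - 184.175.255.255) -> R13
More-specific entries that do NOT match:
  184.175.108.0/24 (184.175.108.0 - 184.175.108.255) does not contain 184.175.109.206
  184.175.44.0/22 (184.175.44.0 - 184.175.47.255) does not contain 184.175.109.206
  184.175.96.0/21 (184.175.96.0 - 184.175.103.255) does not contain 184.175.109.206
  184.175.0.0/18 (184.175.0.0 - 184.175.63.255) does not contain 184.175.109.206
Longest matching prefix is /16 -> next hop R13.

R13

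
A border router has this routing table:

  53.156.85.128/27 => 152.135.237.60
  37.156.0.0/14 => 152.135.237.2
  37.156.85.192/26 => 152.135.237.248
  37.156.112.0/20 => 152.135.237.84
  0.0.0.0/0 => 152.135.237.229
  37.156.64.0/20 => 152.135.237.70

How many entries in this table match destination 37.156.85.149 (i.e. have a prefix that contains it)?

2

Prefixes containing 37.156.85.149:
  0.0.0.0/0 (default, matches everything)
  37.156.0.0/14 (37.156.0.0 - 37.159.255.255)
Total matching entries: 2.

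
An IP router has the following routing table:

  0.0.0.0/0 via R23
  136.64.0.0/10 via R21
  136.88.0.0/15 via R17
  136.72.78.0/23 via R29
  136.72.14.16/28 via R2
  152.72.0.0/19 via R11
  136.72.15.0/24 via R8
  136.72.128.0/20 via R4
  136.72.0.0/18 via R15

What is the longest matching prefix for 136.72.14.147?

Entries matching 136.72.14.147:
  0.0.0.0/0 (default, matches everything)
  136.64.0.0/10 (136.64.0.0 - 136.127.255.255)
  136.72.0.0/18 (136.72.0.0 - 136.72.63.255)
Most specific is 136.72.0.0/18.

136.72.0.0/18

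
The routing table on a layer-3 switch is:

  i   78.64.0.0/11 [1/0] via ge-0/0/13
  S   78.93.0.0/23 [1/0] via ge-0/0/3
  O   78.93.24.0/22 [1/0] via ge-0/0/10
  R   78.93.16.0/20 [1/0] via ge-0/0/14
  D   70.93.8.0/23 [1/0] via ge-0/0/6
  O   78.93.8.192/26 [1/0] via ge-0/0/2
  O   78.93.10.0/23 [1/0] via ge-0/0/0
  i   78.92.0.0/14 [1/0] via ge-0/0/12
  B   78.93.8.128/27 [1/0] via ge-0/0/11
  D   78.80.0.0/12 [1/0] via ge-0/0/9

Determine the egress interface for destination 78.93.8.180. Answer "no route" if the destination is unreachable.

Routes whose prefix contains 78.93.8.180:
  78.64.0.0/11 (78.64.0.0 - 78.95.255.255) -> ge-0/0/13
  78.80.0.0/12 (78.80.0.0 - 78.95.255.255) -> ge-0/0/9
  78.92.0.0/14 (78.92.0.0 - 78.95.255.255) -> ge-0/0/12
More-specific entries that do NOT match:
  78.93.8.128/27 (78.93.8.128 - 78.93.8.159) does not contain 78.93.8.180
  78.93.8.192/26 (78.93.8.192 - 78.93.8.255) does not contain 78.93.8.180
  78.93.0.0/23 (78.93.0.0 - 78.93.1.255) does not contain 78.93.8.180
  70.93.8.0/23 (70.93.8.0 - 70.93.9.255) does not contain 78.93.8.180
  78.93.10.0/23 (78.93.10.0 - 78.93.11.255) does not contain 78.93.8.180
  78.93.24.0/22 (78.93.24.0 - 78.93.27.255) does not contain 78.93.8.180
  78.93.16.0/20 (78.93.16.0 - 78.93.31.255) does not contain 78.93.8.180
Longest matching prefix is /14 -> interface ge-0/0/12.

ge-0/0/12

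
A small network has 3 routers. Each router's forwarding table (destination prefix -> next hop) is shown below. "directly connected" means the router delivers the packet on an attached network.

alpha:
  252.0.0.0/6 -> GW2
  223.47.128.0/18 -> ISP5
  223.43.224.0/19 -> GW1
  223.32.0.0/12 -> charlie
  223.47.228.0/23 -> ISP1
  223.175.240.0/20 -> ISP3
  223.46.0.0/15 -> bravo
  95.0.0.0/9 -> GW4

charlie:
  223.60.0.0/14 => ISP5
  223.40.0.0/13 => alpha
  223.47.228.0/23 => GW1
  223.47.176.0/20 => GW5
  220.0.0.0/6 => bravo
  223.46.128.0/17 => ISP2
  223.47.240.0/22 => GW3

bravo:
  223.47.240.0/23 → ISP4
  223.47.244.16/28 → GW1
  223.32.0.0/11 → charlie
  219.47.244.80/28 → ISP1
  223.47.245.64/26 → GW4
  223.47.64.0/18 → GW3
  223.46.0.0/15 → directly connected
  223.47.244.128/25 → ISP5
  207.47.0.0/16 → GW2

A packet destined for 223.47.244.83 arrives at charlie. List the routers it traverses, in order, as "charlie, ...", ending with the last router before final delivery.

At charlie: longest match for 223.47.244.83 is 223.40.0.0/13 -> alpha
At alpha: longest match for 223.47.244.83 is 223.46.0.0/15 -> bravo
At bravo: longest match for 223.47.244.83 is 223.46.0.0/15 -> directly connected

charlie, alpha, bravo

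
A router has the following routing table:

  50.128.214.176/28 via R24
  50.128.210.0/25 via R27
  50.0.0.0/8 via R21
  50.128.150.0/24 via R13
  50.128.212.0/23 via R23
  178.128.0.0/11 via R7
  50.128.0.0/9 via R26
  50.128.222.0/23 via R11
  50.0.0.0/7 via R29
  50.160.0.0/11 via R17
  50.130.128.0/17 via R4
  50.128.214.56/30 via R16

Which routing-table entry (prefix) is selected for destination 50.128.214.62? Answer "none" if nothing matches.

Entries matching 50.128.214.62:
  50.0.0.0/7 (50.0.0.0 - 51.255.255.255)
  50.0.0.0/8 (50.0.0.0 - 50.255.255.255)
  50.128.0.0/9 (50.128.0.0 - 50.255.255.255)
Most specific is 50.128.0.0/9.

50.128.0.0/9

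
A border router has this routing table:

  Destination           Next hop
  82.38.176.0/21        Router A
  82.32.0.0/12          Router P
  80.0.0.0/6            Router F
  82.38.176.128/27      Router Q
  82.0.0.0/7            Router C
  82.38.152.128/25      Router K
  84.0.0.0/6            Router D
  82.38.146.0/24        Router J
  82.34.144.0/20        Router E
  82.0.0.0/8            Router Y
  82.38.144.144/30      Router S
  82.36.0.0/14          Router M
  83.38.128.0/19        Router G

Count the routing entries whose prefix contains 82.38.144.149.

5

Prefixes containing 82.38.144.149:
  80.0.0.0/6 (80.0.0.0 - 83.255.255.255)
  82.0.0.0/7 (82.0.0.0 - 83.255.255.255)
  82.0.0.0/8 (82.0.0.0 - 82.255.255.255)
  82.32.0.0/12 (82.32.0.0 - 82.47.255.255)
  82.36.0.0/14 (82.36.0.0 - 82.39.255.255)
Total matching entries: 5.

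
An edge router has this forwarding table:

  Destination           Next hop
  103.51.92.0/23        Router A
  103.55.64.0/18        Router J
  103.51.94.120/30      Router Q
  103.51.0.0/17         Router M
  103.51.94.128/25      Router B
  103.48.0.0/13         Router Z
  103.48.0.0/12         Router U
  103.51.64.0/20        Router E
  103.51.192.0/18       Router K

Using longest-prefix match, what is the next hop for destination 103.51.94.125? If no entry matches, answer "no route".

Router M

Routes whose prefix contains 103.51.94.125:
  103.48.0.0/12 (103.48.0.0 - 103.63.255.255) -> Router U
  103.48.0.0/13 (103.48.0.0 - 103.55.255.255) -> Router Z
  103.51.0.0/17 (103.51.0.0 - 103.51.127.255) -> Router M
More-specific entries that do NOT match:
  103.51.94.120/30 (103.51.94.120 - 103.51.94.123) does not contain 103.51.94.125
  103.51.94.128/25 (103.51.94.128 - 103.51.94.255) does not contain 103.51.94.125
  103.51.92.0/23 (103.51.92.0 - 103.51.93.255) does not contain 103.51.94.125
  103.51.64.0/20 (103.51.64.0 - 103.51.79.255) does not contain 103.51.94.125
  103.55.64.0/18 (103.55.64.0 - 103.55.127.255) does not contain 103.51.94.125
  103.51.192.0/18 (103.51.192.0 - 103.51.255.255) does not contain 103.51.94.125
Longest matching prefix is /17 -> next hop Router M.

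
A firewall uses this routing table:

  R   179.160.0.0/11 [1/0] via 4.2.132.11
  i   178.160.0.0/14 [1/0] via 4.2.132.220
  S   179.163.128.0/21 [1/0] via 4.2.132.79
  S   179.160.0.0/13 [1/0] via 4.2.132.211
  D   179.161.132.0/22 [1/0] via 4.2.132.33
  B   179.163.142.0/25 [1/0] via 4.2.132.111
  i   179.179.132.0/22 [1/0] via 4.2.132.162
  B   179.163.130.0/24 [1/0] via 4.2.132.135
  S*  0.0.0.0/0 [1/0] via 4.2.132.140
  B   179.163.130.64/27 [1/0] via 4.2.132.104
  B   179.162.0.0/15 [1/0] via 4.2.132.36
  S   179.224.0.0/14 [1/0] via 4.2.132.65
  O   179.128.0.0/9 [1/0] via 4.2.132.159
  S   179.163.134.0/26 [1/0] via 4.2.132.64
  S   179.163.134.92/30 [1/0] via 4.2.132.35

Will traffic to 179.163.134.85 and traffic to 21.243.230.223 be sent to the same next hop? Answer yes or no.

179.163.134.85: longest match 179.163.128.0/21 -> 4.2.132.79
21.243.230.223: longest match 0.0.0.0/0 -> 4.2.132.140

no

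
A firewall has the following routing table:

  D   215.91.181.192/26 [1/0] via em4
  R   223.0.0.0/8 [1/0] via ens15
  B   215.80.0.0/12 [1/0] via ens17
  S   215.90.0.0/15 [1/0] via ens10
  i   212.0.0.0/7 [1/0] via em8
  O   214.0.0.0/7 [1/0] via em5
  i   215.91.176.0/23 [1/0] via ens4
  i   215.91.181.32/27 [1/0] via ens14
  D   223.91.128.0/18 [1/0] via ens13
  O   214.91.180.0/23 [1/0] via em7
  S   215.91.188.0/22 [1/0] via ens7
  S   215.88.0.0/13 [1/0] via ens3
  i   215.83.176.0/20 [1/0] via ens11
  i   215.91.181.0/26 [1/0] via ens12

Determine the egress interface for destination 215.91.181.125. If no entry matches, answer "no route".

ens10

Routes whose prefix contains 215.91.181.125:
  214.0.0.0/7 (214.0.0.0 - 215.255.255.255) -> em5
  215.80.0.0/12 (215.80.0.0 - 215.95.255.255) -> ens17
  215.88.0.0/13 (215.88.0.0 - 215.95.255.255) -> ens3
  215.90.0.0/15 (215.90.0.0 - 215.91.255.255) -> ens10
More-specific entries that do NOT match:
  215.91.181.32/27 (215.91.181.32 - 215.91.181.63) does not contain 215.91.181.125
  215.91.181.192/26 (215.91.181.192 - 215.91.181.255) does not contain 215.91.181.125
  215.91.181.0/26 (215.91.181.0 - 215.91.181.63) does not contain 215.91.181.125
  215.91.176.0/23 (215.91.176.0 - 215.91.177.255) does not contain 215.91.181.125
  214.91.180.0/23 (214.91.180.0 - 214.91.181.255) does not contain 215.91.181.125
  215.91.188.0/22 (215.91.188.0 - 215.91.191.255) does not contain 215.91.181.125
  215.83.176.0/20 (215.83.176.0 - 215.83.191.255) does not contain 215.91.181.125
  223.91.128.0/18 (223.91.128.0 - 223.91.191.255) does not contain 215.91.181.125
Longest matching prefix is /15 -> interface ens10.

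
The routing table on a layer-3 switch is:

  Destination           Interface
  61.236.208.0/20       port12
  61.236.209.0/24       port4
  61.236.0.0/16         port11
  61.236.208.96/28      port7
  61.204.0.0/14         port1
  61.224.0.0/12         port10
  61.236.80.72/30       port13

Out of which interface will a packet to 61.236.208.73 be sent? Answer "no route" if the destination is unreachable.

Routes whose prefix contains 61.236.208.73:
  61.224.0.0/12 (61.224.0.0 - 61.239.255.255) -> port10
  61.236.0.0/16 (61.236.0.0 - 61.236.255.255) -> port11
  61.236.208.0/20 (61.236.208.0 - 61.236.223.255) -> port12
More-specific entries that do NOT match:
  61.236.80.72/30 (61.236.80.72 - 61.236.80.75) does not contain 61.236.208.73
  61.236.208.96/28 (61.236.208.96 - 61.236.208.111) does not contain 61.236.208.73
  61.236.209.0/24 (61.236.209.0 - 61.236.209.255) does not contain 61.236.208.73
Longest matching prefix is /20 -> interface port12.

port12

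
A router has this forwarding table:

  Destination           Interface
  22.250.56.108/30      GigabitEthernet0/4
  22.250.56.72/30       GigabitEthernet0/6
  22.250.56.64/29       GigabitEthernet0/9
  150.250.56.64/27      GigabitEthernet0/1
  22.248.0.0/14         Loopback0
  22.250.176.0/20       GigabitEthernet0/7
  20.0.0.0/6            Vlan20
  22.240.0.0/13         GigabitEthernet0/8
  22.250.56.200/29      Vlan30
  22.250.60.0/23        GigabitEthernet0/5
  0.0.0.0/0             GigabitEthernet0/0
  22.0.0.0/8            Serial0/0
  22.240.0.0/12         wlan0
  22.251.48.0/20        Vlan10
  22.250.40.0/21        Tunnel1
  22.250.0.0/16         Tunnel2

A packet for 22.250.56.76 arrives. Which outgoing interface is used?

Tunnel2

Routes whose prefix contains 22.250.56.76:
  0.0.0.0/0 (default, matches everything) -> GigabitEthernet0/0
  20.0.0.0/6 (20.0.0.0 - 23.255.255.255) -> Vlan20
  22.0.0.0/8 (22.0.0.0 - 22.255.255.255) -> Serial0/0
  22.240.0.0/12 (22.240.0.0 - 22.255.255.255) -> wlan0
  22.248.0.0/14 (22.248.0.0 - 22.251.255.255) -> Loopback0
  22.250.0.0/16 (22.250.0.0 - 22.250.255.255) -> Tunnel2
More-specific entries that do NOT match:
  22.250.56.108/30 (22.250.56.108 - 22.250.56.111) does not contain 22.250.56.76
  22.250.56.72/30 (22.250.56.72 - 22.250.56.75) does not contain 22.250.56.76
  22.250.56.64/29 (22.250.56.64 - 22.250.56.71) does not contain 22.250.56.76
  22.250.56.200/29 (22.250.56.200 - 22.250.56.207) does not contain 22.250.56.76
  150.250.56.64/27 (150.250.56.64 - 150.250.56.95) does not contain 22.250.56.76
  22.250.60.0/23 (22.250.60.0 - 22.250.61.255) does not contain 22.250.56.76
  22.250.40.0/21 (22.250.40.0 - 22.250.47.255) does not contain 22.250.56.76
  22.250.176.0/20 (22.250.176.0 - 22.250.191.255) does not contain 22.250.56.76
  22.251.48.0/20 (22.251.48.0 - 22.251.63.255) does not contain 22.250.56.76
Longest matching prefix is /16 -> interface Tunnel2.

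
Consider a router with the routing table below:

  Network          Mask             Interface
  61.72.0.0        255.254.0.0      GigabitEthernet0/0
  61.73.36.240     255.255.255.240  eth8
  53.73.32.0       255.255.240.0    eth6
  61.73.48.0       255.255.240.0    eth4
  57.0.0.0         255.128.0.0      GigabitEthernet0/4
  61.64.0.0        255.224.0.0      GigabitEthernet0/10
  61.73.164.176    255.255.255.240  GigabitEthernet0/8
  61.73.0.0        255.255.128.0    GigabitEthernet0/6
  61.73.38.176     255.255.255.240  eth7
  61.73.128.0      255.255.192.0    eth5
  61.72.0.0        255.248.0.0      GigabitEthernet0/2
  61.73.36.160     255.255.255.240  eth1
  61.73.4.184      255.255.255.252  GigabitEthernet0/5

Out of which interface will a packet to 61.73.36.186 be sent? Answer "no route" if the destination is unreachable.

GigabitEthernet0/6

Routes whose prefix contains 61.73.36.186:
  61.64.0.0/11 (61.64.0.0 - 61.95.255.255) -> GigabitEthernet0/10
  61.72.0.0/13 (61.72.0.0 - 61.79.255.255) -> GigabitEthernet0/2
  61.72.0.0/15 (61.72.0.0 - 61.73.255.255) -> GigabitEthernet0/0
  61.73.0.0/17 (61.73.0.0 - 61.73.127.255) -> GigabitEthernet0/6
More-specific entries that do NOT match:
  61.73.4.184/30 (61.73.4.184 - 61.73.4.187) does not contain 61.73.36.186
  61.73.36.240/28 (61.73.36.240 - 61.73.36.255) does not contain 61.73.36.186
  61.73.164.176/28 (61.73.164.176 - 61.73.164.191) does not contain 61.73.36.186
  61.73.38.176/28 (61.73.38.176 - 61.73.38.191) does not contain 61.73.36.186
  61.73.36.160/28 (61.73.36.160 - 61.73.36.175) does not contain 61.73.36.186
  53.73.32.0/20 (53.73.32.0 - 53.73.47.255) does not contain 61.73.36.186
  61.73.48.0/20 (61.73.48.0 - 61.73.63.255) does not contain 61.73.36.186
  61.73.128.0/18 (61.73.128.0 - 61.73.191.255) does not contain 61.73.36.186
Longest matching prefix is /17 -> interface GigabitEthernet0/6.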